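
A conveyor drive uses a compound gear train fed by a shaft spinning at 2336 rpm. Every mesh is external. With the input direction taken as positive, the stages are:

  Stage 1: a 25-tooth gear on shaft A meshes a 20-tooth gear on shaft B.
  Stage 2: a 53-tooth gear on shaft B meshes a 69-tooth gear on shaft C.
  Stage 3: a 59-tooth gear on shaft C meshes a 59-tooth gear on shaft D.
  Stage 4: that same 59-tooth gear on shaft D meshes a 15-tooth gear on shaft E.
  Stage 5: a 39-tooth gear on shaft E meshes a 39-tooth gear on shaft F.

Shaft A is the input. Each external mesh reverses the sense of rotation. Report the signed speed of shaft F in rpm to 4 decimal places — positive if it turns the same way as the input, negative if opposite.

Stage 1 [25T→20T]: ω = 2336.0000×25/20 = 2920.0000 rpm, dir flips to −; running = −2920.0000
Stage 2 [53T→69T]: ω = 2920.0000×53/69 = 2242.8986 rpm, dir flips to +; running = +2242.8986
Stage 3 [59T→59T]: ω = 2242.8986×59/59 = 2242.8986 rpm, dir flips to −; running = −2242.8986
Stage 4 [59T→15T]: ω = 2242.8986×59/15 = 8822.0676 rpm, dir flips to +; running = +8822.0676
Stage 5 [39T→39T]: ω = 8822.0676×39/39 = 8822.0676 rpm, dir flips to −; running = −8822.0676

-8822.0676 rpm (opposite to input, |ω| = 8822.0676 rpm)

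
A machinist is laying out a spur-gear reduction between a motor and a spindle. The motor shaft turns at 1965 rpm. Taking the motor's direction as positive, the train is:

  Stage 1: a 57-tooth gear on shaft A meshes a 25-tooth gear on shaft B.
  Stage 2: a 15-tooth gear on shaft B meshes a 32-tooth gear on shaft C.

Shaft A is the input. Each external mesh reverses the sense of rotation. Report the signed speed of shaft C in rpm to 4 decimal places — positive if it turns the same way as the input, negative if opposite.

Stage 1 [57T→25T]: ω = 1965.0000×57/25 = 4480.2000 rpm, dir flips to −; running = −4480.2000
Stage 2 [15T→32T]: ω = 4480.2000×15/32 = 2100.0938 rpm, dir flips to +; running = +2100.0938

+2100.0938 rpm (same as input, |ω| = 2100.0938 rpm)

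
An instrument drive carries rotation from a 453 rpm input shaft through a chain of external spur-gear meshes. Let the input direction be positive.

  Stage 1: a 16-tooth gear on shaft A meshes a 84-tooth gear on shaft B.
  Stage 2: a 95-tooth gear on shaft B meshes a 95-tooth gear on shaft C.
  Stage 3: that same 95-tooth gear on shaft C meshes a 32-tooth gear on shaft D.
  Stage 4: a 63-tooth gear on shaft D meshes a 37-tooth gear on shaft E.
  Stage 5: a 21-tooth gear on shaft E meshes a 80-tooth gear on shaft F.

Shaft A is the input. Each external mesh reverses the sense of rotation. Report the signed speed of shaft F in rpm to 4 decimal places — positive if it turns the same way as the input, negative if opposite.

Stage 1 [16T→84T]: ω = 453.0000×16/84 = 86.2857 rpm, dir flips to −; running = −86.2857
Stage 2 [95T→95T]: ω = 86.2857×95/95 = 86.2857 rpm, dir flips to +; running = +86.2857
Stage 3 [95T→32T]: ω = 86.2857×95/32 = 256.1607 rpm, dir flips to −; running = −256.1607
Stage 4 [63T→37T]: ω = 256.1607×63/37 = 436.1655 rpm, dir flips to +; running = +436.1655
Stage 5 [21T→80T]: ω = 436.1655×21/80 = 114.4935 rpm, dir flips to −; running = −114.4935

-114.4935 rpm (opposite to input, |ω| = 114.4935 rpm)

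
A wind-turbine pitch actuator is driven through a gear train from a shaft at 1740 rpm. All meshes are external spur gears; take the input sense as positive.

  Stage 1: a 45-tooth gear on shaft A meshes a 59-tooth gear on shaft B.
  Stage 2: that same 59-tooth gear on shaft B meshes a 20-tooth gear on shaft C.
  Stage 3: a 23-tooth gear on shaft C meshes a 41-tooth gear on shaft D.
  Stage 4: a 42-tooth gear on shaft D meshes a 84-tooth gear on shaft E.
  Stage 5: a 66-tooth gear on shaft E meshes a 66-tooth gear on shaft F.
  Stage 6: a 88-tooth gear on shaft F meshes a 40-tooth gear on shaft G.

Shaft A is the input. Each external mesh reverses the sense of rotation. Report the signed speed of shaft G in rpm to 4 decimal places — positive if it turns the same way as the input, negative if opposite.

+2415.8415 rpm (same as input, |ω| = 2415.8415 rpm)

Stage 1 [45T→59T]: ω = 1740.0000×45/59 = 1327.1186 rpm, dir flips to −; running = −1327.1186
Stage 2 [59T→20T]: ω = 1327.1186×59/20 = 3915.0000 rpm, dir flips to +; running = +3915.0000
Stage 3 [23T→41T]: ω = 3915.0000×23/41 = 2196.2195 rpm, dir flips to −; running = −2196.2195
Stage 4 [42T→84T]: ω = 2196.2195×42/84 = 1098.1098 rpm, dir flips to +; running = +1098.1098
Stage 5 [66T→66T]: ω = 1098.1098×66/66 = 1098.1098 rpm, dir flips to −; running = −1098.1098
Stage 6 [88T→40T]: ω = 1098.1098×88/40 = 2415.8415 rpm, dir flips to +; running = +2415.8415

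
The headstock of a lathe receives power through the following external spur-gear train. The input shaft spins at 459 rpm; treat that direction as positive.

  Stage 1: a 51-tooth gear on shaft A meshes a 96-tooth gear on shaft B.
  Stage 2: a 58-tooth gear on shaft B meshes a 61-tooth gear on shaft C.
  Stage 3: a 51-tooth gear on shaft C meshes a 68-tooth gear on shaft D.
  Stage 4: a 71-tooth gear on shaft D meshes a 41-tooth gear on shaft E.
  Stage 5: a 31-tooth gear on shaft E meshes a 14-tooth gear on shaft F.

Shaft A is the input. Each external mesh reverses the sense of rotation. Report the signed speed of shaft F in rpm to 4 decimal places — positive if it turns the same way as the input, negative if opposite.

Stage 1 [51T→96T]: ω = 459.0000×51/96 = 243.8438 rpm, dir flips to −; running = −243.8438
Stage 2 [58T→61T]: ω = 243.8438×58/61 = 231.8514 rpm, dir flips to +; running = +231.8514
Stage 3 [51T→68T]: ω = 231.8514×51/68 = 173.8886 rpm, dir flips to −; running = −173.8886
Stage 4 [71T→41T]: ω = 173.8886×71/41 = 301.1241 rpm, dir flips to +; running = +301.1241
Stage 5 [31T→14T]: ω = 301.1241×31/14 = 666.7748 rpm, dir flips to −; running = −666.7748

-666.7748 rpm (opposite to input, |ω| = 666.7748 rpm)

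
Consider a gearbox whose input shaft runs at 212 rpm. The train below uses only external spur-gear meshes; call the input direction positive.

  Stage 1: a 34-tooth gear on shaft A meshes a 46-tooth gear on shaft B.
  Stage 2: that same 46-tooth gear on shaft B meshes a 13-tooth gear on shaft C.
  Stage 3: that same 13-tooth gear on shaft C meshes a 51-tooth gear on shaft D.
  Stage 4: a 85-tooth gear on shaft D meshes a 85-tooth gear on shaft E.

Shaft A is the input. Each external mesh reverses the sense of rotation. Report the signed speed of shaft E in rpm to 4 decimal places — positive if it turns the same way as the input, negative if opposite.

Stage 1 [34T→46T]: ω = 212.0000×34/46 = 156.6957 rpm, dir flips to −; running = −156.6957
Stage 2 [46T→13T]: ω = 156.6957×46/13 = 554.4615 rpm, dir flips to +; running = +554.4615
Stage 3 [13T→51T]: ω = 554.4615×13/51 = 141.3333 rpm, dir flips to −; running = −141.3333
Stage 4 [85T→85T]: ω = 141.3333×85/85 = 141.3333 rpm, dir flips to +; running = +141.3333

+141.3333 rpm (same as input, |ω| = 141.3333 rpm)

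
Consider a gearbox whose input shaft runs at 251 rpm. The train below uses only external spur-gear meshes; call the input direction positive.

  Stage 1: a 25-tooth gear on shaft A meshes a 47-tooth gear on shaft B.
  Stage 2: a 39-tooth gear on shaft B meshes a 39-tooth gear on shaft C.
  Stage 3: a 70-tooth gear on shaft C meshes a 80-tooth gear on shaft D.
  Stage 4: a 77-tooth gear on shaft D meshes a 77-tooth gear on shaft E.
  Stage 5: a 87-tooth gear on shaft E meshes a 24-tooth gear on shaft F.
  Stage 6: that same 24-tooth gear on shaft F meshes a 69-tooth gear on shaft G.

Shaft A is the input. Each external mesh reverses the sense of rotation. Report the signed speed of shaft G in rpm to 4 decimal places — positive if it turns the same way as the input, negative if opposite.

+147.2971 rpm (same as input, |ω| = 147.2971 rpm)

Stage 1 [25T→47T]: ω = 251.0000×25/47 = 133.5106 rpm, dir flips to −; running = −133.5106
Stage 2 [39T→39T]: ω = 133.5106×39/39 = 133.5106 rpm, dir flips to +; running = +133.5106
Stage 3 [70T→80T]: ω = 133.5106×70/80 = 116.8218 rpm, dir flips to −; running = −116.8218
Stage 4 [77T→77T]: ω = 116.8218×77/77 = 116.8218 rpm, dir flips to +; running = +116.8218
Stage 5 [87T→24T]: ω = 116.8218×87/24 = 423.4791 rpm, dir flips to −; running = −423.4791
Stage 6 [24T→69T]: ω = 423.4791×24/69 = 147.2971 rpm, dir flips to +; running = +147.2971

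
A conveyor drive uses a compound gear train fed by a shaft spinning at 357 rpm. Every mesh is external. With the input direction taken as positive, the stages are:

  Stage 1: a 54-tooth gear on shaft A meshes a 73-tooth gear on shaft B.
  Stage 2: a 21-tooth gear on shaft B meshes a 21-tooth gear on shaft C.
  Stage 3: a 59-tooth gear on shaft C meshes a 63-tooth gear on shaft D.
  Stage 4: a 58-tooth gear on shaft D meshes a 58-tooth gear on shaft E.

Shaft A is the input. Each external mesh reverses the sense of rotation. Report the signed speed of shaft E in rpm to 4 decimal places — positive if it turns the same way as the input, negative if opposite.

+247.3151 rpm (same as input, |ω| = 247.3151 rpm)

Stage 1 [54T→73T]: ω = 357.0000×54/73 = 264.0822 rpm, dir flips to −; running = −264.0822
Stage 2 [21T→21T]: ω = 264.0822×21/21 = 264.0822 rpm, dir flips to +; running = +264.0822
Stage 3 [59T→63T]: ω = 264.0822×59/63 = 247.3151 rpm, dir flips to −; running = −247.3151
Stage 4 [58T→58T]: ω = 247.3151×58/58 = 247.3151 rpm, dir flips to +; running = +247.3151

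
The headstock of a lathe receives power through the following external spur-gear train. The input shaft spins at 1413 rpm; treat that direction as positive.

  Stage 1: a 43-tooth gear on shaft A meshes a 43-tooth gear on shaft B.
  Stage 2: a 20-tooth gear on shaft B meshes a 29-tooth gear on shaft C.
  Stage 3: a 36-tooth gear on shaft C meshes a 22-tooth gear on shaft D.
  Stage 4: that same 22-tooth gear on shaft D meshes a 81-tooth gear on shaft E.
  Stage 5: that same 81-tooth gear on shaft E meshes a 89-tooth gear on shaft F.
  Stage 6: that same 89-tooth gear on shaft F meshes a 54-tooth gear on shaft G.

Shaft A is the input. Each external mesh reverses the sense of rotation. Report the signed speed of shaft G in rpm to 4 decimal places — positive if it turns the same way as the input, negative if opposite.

Stage 1 [43T→43T]: ω = 1413.0000×43/43 = 1413.0000 rpm, dir flips to −; running = −1413.0000
Stage 2 [20T→29T]: ω = 1413.0000×20/29 = 974.4828 rpm, dir flips to +; running = +974.4828
Stage 3 [36T→22T]: ω = 974.4828×36/22 = 1594.6082 rpm, dir flips to −; running = −1594.6082
Stage 4 [22T→81T]: ω = 1594.6082×22/81 = 433.1034 rpm, dir flips to +; running = +433.1034
Stage 5 [81T→89T]: ω = 433.1034×81/89 = 394.1728 rpm, dir flips to −; running = −394.1728
Stage 6 [89T→54T]: ω = 394.1728×89/54 = 649.6552 rpm, dir flips to +; running = +649.6552

+649.6552 rpm (same as input, |ω| = 649.6552 rpm)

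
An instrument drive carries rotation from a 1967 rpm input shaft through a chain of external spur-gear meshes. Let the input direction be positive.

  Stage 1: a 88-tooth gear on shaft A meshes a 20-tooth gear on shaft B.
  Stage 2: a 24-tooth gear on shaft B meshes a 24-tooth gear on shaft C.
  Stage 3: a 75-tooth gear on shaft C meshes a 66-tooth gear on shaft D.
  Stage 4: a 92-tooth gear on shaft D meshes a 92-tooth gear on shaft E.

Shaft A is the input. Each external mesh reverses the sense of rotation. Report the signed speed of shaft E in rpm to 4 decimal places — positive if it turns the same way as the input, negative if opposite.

+9835.0000 rpm (same as input, |ω| = 9835.0000 rpm)

Stage 1 [88T→20T]: ω = 1967.0000×88/20 = 8654.8000 rpm, dir flips to −; running = −8654.8000
Stage 2 [24T→24T]: ω = 8654.8000×24/24 = 8654.8000 rpm, dir flips to +; running = +8654.8000
Stage 3 [75T→66T]: ω = 8654.8000×75/66 = 9835.0000 rpm, dir flips to −; running = −9835.0000
Stage 4 [92T→92T]: ω = 9835.0000×92/92 = 9835.0000 rpm, dir flips to +; running = +9835.0000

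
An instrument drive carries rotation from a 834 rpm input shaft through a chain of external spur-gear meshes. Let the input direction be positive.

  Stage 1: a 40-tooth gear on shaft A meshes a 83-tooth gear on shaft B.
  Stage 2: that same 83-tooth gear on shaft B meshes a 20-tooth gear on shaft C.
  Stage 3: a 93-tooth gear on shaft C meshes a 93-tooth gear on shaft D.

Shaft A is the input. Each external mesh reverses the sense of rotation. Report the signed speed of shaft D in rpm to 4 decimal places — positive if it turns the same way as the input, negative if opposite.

-1668.0000 rpm (opposite to input, |ω| = 1668.0000 rpm)

Stage 1 [40T→83T]: ω = 834.0000×40/83 = 401.9277 rpm, dir flips to −; running = −401.9277
Stage 2 [83T→20T]: ω = 401.9277×83/20 = 1668.0000 rpm, dir flips to +; running = +1668.0000
Stage 3 [93T→93T]: ω = 1668.0000×93/93 = 1668.0000 rpm, dir flips to −; running = −1668.0000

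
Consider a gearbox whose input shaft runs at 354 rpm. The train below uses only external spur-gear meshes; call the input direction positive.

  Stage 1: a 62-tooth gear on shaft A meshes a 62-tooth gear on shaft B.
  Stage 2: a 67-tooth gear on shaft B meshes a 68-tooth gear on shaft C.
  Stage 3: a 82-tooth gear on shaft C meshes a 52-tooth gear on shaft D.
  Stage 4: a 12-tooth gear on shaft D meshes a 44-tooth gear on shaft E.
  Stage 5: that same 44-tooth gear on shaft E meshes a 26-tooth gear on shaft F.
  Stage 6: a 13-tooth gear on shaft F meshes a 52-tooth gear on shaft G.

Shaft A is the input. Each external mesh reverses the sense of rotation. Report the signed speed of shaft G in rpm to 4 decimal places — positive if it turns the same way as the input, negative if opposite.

Stage 1 [62T→62T]: ω = 354.0000×62/62 = 354.0000 rpm, dir flips to −; running = −354.0000
Stage 2 [67T→68T]: ω = 354.0000×67/68 = 348.7941 rpm, dir flips to +; running = +348.7941
Stage 3 [82T→52T]: ω = 348.7941×82/52 = 550.0215 rpm, dir flips to −; running = −550.0215
Stage 4 [12T→44T]: ω = 550.0215×12/44 = 150.0059 rpm, dir flips to +; running = +150.0059
Stage 5 [44T→26T]: ω = 150.0059×44/26 = 253.8561 rpm, dir flips to −; running = −253.8561
Stage 6 [13T→52T]: ω = 253.8561×13/52 = 63.4640 rpm, dir flips to +; running = +63.4640

+63.4640 rpm (same as input, |ω| = 63.4640 rpm)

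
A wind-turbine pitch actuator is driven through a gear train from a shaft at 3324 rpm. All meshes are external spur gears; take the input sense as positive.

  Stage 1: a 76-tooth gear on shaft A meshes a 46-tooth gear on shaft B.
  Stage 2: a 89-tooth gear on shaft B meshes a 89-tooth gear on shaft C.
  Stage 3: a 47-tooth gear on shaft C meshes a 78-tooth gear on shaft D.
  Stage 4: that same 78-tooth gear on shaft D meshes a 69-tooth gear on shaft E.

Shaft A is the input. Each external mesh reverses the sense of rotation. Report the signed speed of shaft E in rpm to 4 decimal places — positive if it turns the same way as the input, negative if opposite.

Stage 1 [76T→46T]: ω = 3324.0000×76/46 = 5491.8261 rpm, dir flips to −; running = −5491.8261
Stage 2 [89T→89T]: ω = 5491.8261×89/89 = 5491.8261 rpm, dir flips to +; running = +5491.8261
Stage 3 [47T→78T]: ω = 5491.8261×47/78 = 3309.1773 rpm, dir flips to −; running = −3309.1773
Stage 4 [78T→69T]: ω = 3309.1773×78/69 = 3740.8091 rpm, dir flips to +; running = +3740.8091

+3740.8091 rpm (same as input, |ω| = 3740.8091 rpm)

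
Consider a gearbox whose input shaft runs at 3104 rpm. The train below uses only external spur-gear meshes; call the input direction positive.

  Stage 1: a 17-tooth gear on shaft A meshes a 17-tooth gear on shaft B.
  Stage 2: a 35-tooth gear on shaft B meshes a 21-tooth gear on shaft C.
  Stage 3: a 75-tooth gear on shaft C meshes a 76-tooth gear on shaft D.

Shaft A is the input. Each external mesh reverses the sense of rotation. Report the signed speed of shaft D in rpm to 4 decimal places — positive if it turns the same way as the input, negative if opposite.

-5105.2632 rpm (opposite to input, |ω| = 5105.2632 rpm)

Stage 1 [17T→17T]: ω = 3104.0000×17/17 = 3104.0000 rpm, dir flips to −; running = −3104.0000
Stage 2 [35T→21T]: ω = 3104.0000×35/21 = 5173.3333 rpm, dir flips to +; running = +5173.3333
Stage 3 [75T→76T]: ω = 5173.3333×75/76 = 5105.2632 rpm, dir flips to −; running = −5105.2632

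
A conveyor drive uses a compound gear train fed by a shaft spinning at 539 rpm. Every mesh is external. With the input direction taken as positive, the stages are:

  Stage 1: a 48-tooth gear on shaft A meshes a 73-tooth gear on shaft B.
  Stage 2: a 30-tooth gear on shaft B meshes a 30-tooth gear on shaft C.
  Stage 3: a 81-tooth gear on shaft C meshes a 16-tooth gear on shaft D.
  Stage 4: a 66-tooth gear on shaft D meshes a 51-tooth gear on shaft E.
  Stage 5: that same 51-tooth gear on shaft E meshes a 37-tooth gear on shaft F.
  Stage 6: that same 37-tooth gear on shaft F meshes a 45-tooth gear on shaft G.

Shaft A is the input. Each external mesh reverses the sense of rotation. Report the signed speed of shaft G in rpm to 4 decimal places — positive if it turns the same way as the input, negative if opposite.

+2631.5014 rpm (same as input, |ω| = 2631.5014 rpm)

Stage 1 [48T→73T]: ω = 539.0000×48/73 = 354.4110 rpm, dir flips to −; running = −354.4110
Stage 2 [30T→30T]: ω = 354.4110×30/30 = 354.4110 rpm, dir flips to +; running = +354.4110
Stage 3 [81T→16T]: ω = 354.4110×81/16 = 1794.2055 rpm, dir flips to −; running = −1794.2055
Stage 4 [66T→51T]: ω = 1794.2055×66/51 = 2321.9130 rpm, dir flips to +; running = +2321.9130
Stage 5 [51T→37T]: ω = 2321.9130×51/37 = 3200.4746 rpm, dir flips to −; running = −3200.4746
Stage 6 [37T→45T]: ω = 3200.4746×37/45 = 2631.5014 rpm, dir flips to +; running = +2631.5014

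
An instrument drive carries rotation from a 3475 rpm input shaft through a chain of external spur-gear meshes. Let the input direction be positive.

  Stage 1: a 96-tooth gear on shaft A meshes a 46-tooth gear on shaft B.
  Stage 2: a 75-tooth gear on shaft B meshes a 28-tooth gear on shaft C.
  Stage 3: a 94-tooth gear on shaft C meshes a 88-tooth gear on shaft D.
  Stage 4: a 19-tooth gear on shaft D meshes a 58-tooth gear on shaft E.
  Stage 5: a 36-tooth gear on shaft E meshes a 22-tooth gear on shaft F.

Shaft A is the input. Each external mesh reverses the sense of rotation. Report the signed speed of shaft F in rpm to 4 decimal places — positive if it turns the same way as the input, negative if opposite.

-11123.0029 rpm (opposite to input, |ω| = 11123.0029 rpm)

Stage 1 [96T→46T]: ω = 3475.0000×96/46 = 7252.1739 rpm, dir flips to −; running = −7252.1739
Stage 2 [75T→28T]: ω = 7252.1739×75/28 = 19425.4658 rpm, dir flips to +; running = +19425.4658
Stage 3 [94T→88T]: ω = 19425.4658×94/88 = 20749.9294 rpm, dir flips to −; running = −20749.9294
Stage 4 [19T→58T]: ω = 20749.9294×19/58 = 6797.3907 rpm, dir flips to +; running = +6797.3907
Stage 5 [36T→22T]: ω = 6797.3907×36/22 = 11123.0029 rpm, dir flips to −; running = −11123.0029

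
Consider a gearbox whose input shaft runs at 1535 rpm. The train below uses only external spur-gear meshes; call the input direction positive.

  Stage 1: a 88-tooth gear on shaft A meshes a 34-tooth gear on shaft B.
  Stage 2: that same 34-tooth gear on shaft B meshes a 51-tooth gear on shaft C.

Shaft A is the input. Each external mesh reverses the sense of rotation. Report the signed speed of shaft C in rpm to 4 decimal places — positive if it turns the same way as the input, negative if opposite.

+2648.6275 rpm (same as input, |ω| = 2648.6275 rpm)

Stage 1 [88T→34T]: ω = 1535.0000×88/34 = 3972.9412 rpm, dir flips to −; running = −3972.9412
Stage 2 [34T→51T]: ω = 3972.9412×34/51 = 2648.6275 rpm, dir flips to +; running = +2648.6275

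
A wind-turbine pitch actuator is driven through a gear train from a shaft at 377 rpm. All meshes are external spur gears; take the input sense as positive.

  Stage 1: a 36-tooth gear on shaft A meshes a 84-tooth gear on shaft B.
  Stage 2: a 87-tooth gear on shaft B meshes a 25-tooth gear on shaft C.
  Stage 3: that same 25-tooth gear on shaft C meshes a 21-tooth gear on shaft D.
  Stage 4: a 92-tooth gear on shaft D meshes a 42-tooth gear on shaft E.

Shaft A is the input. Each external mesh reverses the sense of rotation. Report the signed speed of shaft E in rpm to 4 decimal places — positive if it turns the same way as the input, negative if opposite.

Stage 1 [36T→84T]: ω = 377.0000×36/84 = 161.5714 rpm, dir flips to −; running = −161.5714
Stage 2 [87T→25T]: ω = 161.5714×87/25 = 562.2686 rpm, dir flips to +; running = +562.2686
Stage 3 [25T→21T]: ω = 562.2686×25/21 = 669.3673 rpm, dir flips to −; running = −669.3673
Stage 4 [92T→42T]: ω = 669.3673×92/42 = 1466.2332 rpm, dir flips to +; running = +1466.2332

+1466.2332 rpm (same as input, |ω| = 1466.2332 rpm)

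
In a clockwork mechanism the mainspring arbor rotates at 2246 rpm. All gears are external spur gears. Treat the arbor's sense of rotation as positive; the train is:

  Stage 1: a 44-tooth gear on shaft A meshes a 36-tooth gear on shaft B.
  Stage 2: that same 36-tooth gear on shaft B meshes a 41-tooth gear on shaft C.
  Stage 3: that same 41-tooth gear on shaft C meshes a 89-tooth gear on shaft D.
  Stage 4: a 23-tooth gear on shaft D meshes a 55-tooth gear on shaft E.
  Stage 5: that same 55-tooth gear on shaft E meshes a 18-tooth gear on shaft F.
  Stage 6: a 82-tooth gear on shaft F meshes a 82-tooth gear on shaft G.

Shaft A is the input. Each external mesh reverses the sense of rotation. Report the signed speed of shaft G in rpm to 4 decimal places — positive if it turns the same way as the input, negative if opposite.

Stage 1 [44T→36T]: ω = 2246.0000×44/36 = 2745.1111 rpm, dir flips to −; running = −2745.1111
Stage 2 [36T→41T]: ω = 2745.1111×36/41 = 2410.3415 rpm, dir flips to +; running = +2410.3415
Stage 3 [41T→89T]: ω = 2410.3415×41/89 = 1110.3820 rpm, dir flips to −; running = −1110.3820
Stage 4 [23T→55T]: ω = 1110.3820×23/55 = 464.3416 rpm, dir flips to +; running = +464.3416
Stage 5 [55T→18T]: ω = 464.3416×55/18 = 1418.8215 rpm, dir flips to −; running = −1418.8215
Stage 6 [82T→82T]: ω = 1418.8215×82/82 = 1418.8215 rpm, dir flips to +; running = +1418.8215

+1418.8215 rpm (same as input, |ω| = 1418.8215 rpm)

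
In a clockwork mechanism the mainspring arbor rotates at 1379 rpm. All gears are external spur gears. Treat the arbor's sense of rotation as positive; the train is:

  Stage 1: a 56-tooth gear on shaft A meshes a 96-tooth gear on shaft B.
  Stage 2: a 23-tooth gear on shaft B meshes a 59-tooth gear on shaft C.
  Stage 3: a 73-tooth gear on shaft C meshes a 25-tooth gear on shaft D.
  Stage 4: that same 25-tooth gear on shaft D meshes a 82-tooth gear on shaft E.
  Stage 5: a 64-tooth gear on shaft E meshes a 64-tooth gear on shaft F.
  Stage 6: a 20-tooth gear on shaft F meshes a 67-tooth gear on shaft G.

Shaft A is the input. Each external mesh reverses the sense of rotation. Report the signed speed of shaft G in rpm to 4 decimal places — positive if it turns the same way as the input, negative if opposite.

+83.3338 rpm (same as input, |ω| = 83.3338 rpm)

Stage 1 [56T→96T]: ω = 1379.0000×56/96 = 804.4167 rpm, dir flips to −; running = −804.4167
Stage 2 [23T→59T]: ω = 804.4167×23/59 = 313.5862 rpm, dir flips to +; running = +313.5862
Stage 3 [73T→25T]: ω = 313.5862×73/25 = 915.6716 rpm, dir flips to −; running = −915.6716
Stage 4 [25T→82T]: ω = 915.6716×25/82 = 279.1682 rpm, dir flips to +; running = +279.1682
Stage 5 [64T→64T]: ω = 279.1682×64/64 = 279.1682 rpm, dir flips to −; running = −279.1682
Stage 6 [20T→67T]: ω = 279.1682×20/67 = 83.3338 rpm, dir flips to +; running = +83.3338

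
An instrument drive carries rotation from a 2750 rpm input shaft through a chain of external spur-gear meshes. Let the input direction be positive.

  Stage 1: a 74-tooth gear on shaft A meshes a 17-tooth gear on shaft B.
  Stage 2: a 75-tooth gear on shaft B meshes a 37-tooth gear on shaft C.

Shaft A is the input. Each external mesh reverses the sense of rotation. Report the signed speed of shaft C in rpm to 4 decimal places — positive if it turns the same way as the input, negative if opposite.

+24264.7059 rpm (same as input, |ω| = 24264.7059 rpm)

Stage 1 [74T→17T]: ω = 2750.0000×74/17 = 11970.5882 rpm, dir flips to −; running = −11970.5882
Stage 2 [75T→37T]: ω = 11970.5882×75/37 = 24264.7059 rpm, dir flips to +; running = +24264.7059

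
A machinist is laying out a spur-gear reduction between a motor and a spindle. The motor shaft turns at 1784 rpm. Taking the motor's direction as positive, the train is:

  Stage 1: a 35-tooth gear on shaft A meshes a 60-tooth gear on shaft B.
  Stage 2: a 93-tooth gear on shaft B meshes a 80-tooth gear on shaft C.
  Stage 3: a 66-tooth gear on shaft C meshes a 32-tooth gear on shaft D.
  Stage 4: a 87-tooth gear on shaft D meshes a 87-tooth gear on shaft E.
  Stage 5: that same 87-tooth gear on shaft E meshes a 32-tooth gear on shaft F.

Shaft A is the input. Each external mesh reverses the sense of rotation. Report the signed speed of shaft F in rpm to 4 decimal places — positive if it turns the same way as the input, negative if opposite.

Stage 1 [35T→60T]: ω = 1784.0000×35/60 = 1040.6667 rpm, dir flips to −; running = −1040.6667
Stage 2 [93T→80T]: ω = 1040.6667×93/80 = 1209.7750 rpm, dir flips to +; running = +1209.7750
Stage 3 [66T→32T]: ω = 1209.7750×66/32 = 2495.1609 rpm, dir flips to −; running = −2495.1609
Stage 4 [87T→87T]: ω = 2495.1609×87/87 = 2495.1609 rpm, dir flips to +; running = +2495.1609
Stage 5 [87T→32T]: ω = 2495.1609×87/32 = 6783.7188 rpm, dir flips to −; running = −6783.7188

-6783.7188 rpm (opposite to input, |ω| = 6783.7188 rpm)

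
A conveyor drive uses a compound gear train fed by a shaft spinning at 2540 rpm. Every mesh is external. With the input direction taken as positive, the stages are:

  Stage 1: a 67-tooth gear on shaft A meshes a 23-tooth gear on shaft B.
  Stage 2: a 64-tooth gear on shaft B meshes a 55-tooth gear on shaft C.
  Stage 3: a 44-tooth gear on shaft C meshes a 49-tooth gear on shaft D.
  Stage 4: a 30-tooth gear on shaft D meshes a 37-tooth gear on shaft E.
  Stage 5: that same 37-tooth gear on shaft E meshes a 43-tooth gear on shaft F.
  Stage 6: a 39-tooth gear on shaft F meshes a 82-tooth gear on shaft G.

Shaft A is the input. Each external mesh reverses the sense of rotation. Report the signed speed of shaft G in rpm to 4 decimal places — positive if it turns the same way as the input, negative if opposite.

+2565.4179 rpm (same as input, |ω| = 2565.4179 rpm)

Stage 1 [67T→23T]: ω = 2540.0000×67/23 = 7399.1304 rpm, dir flips to −; running = −7399.1304
Stage 2 [64T→55T]: ω = 7399.1304×64/55 = 8609.8972 rpm, dir flips to +; running = +8609.8972
Stage 3 [44T→49T]: ω = 8609.8972×44/49 = 7731.3363 rpm, dir flips to −; running = −7731.3363
Stage 4 [30T→37T]: ω = 7731.3363×30/37 = 6268.6510 rpm, dir flips to +; running = +6268.6510
Stage 5 [37T→43T]: ω = 6268.6510×37/43 = 5393.9556 rpm, dir flips to −; running = −5393.9556
Stage 6 [39T→82T]: ω = 5393.9556×39/82 = 2565.4179 rpm, dir flips to +; running = +2565.4179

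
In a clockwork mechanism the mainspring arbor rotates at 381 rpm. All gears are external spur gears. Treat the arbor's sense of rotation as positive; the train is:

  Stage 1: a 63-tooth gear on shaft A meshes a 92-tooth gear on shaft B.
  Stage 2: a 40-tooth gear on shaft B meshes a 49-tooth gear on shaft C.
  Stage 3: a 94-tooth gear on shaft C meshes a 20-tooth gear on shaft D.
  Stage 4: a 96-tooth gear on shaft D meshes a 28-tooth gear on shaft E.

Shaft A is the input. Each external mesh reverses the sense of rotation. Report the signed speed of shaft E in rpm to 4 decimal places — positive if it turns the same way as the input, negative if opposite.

+3432.0426 rpm (same as input, |ω| = 3432.0426 rpm)

Stage 1 [63T→92T]: ω = 381.0000×63/92 = 260.9022 rpm, dir flips to −; running = −260.9022
Stage 2 [40T→49T]: ω = 260.9022×40/49 = 212.9814 rpm, dir flips to +; running = +212.9814
Stage 3 [94T→20T]: ω = 212.9814×94/20 = 1001.0124 rpm, dir flips to −; running = −1001.0124
Stage 4 [96T→28T]: ω = 1001.0124×96/28 = 3432.0426 rpm, dir flips to +; running = +3432.0426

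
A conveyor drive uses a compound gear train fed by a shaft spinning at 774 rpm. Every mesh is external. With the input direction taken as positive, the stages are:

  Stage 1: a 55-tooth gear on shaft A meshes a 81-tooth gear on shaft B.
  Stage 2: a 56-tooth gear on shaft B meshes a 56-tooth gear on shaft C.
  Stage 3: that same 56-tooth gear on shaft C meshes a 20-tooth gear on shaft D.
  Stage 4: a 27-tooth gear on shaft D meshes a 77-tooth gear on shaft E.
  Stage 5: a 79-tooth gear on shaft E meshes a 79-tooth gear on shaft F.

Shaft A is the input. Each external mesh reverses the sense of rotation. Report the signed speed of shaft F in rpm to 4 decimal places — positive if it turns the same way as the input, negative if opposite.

-516.0000 rpm (opposite to input, |ω| = 516.0000 rpm)

Stage 1 [55T→81T]: ω = 774.0000×55/81 = 525.5556 rpm, dir flips to −; running = −525.5556
Stage 2 [56T→56T]: ω = 525.5556×56/56 = 525.5556 rpm, dir flips to +; running = +525.5556
Stage 3 [56T→20T]: ω = 525.5556×56/20 = 1471.5556 rpm, dir flips to −; running = −1471.5556
Stage 4 [27T→77T]: ω = 1471.5556×27/77 = 516.0000 rpm, dir flips to +; running = +516.0000
Stage 5 [79T→79T]: ω = 516.0000×79/79 = 516.0000 rpm, dir flips to −; running = −516.0000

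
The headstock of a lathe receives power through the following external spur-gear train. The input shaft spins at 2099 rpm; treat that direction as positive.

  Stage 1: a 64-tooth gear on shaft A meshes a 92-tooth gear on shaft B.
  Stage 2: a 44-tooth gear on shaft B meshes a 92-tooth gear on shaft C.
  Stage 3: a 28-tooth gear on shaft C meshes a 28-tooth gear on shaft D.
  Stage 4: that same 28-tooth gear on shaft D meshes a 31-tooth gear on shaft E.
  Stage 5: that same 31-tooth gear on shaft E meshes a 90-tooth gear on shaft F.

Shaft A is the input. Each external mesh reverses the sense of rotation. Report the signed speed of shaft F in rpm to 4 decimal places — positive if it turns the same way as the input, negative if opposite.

-217.2626 rpm (opposite to input, |ω| = 217.2626 rpm)

Stage 1 [64T→92T]: ω = 2099.0000×64/92 = 1460.1739 rpm, dir flips to −; running = −1460.1739
Stage 2 [44T→92T]: ω = 1460.1739×44/92 = 698.3440 rpm, dir flips to +; running = +698.3440
Stage 3 [28T→28T]: ω = 698.3440×28/28 = 698.3440 rpm, dir flips to −; running = −698.3440
Stage 4 [28T→31T]: ω = 698.3440×28/31 = 630.7624 rpm, dir flips to +; running = +630.7624
Stage 5 [31T→90T]: ω = 630.7624×31/90 = 217.2626 rpm, dir flips to −; running = −217.2626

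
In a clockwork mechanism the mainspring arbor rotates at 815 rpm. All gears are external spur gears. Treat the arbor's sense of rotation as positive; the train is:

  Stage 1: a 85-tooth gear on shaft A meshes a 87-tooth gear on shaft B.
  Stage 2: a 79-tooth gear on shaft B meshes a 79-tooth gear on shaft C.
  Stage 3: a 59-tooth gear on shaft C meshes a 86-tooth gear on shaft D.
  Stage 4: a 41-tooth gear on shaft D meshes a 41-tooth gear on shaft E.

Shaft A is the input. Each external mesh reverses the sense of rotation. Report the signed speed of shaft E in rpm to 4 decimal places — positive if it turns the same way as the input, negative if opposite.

+546.2744 rpm (same as input, |ω| = 546.2744 rpm)

Stage 1 [85T→87T]: ω = 815.0000×85/87 = 796.2644 rpm, dir flips to −; running = −796.2644
Stage 2 [79T→79T]: ω = 796.2644×79/79 = 796.2644 rpm, dir flips to +; running = +796.2644
Stage 3 [59T→86T]: ω = 796.2644×59/86 = 546.2744 rpm, dir flips to −; running = −546.2744
Stage 4 [41T→41T]: ω = 546.2744×41/41 = 546.2744 rpm, dir flips to +; running = +546.2744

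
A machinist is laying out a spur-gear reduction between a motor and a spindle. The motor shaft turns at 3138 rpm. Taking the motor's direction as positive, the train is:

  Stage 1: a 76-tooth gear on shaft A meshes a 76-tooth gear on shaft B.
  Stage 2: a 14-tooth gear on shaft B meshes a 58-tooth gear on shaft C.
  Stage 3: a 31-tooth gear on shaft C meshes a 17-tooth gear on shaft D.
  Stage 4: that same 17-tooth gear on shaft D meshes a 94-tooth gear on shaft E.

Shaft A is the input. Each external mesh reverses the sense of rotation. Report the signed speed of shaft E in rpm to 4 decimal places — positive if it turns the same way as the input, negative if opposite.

Stage 1 [76T→76T]: ω = 3138.0000×76/76 = 3138.0000 rpm, dir flips to −; running = −3138.0000
Stage 2 [14T→58T]: ω = 3138.0000×14/58 = 757.4483 rpm, dir flips to +; running = +757.4483
Stage 3 [31T→17T]: ω = 757.4483×31/17 = 1381.2292 rpm, dir flips to −; running = −1381.2292
Stage 4 [17T→94T]: ω = 1381.2292×17/94 = 249.7968 rpm, dir flips to +; running = +249.7968

+249.7968 rpm (same as input, |ω| = 249.7968 rpm)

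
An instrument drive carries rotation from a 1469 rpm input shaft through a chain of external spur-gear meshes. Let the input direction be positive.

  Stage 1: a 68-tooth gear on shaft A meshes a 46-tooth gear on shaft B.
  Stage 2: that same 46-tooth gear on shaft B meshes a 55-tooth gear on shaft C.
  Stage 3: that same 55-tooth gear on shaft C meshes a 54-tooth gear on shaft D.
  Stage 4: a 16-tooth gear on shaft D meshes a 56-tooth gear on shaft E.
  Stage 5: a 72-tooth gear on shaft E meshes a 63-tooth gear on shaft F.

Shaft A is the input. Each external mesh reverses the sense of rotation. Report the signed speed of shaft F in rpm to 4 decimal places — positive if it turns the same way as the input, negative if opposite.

-604.0333 rpm (opposite to input, |ω| = 604.0333 rpm)

Stage 1 [68T→46T]: ω = 1469.0000×68/46 = 2171.5652 rpm, dir flips to −; running = −2171.5652
Stage 2 [46T→55T]: ω = 2171.5652×46/55 = 1816.2182 rpm, dir flips to +; running = +1816.2182
Stage 3 [55T→54T]: ω = 1816.2182×55/54 = 1849.8519 rpm, dir flips to −; running = −1849.8519
Stage 4 [16T→56T]: ω = 1849.8519×16/56 = 528.5291 rpm, dir flips to +; running = +528.5291
Stage 5 [72T→63T]: ω = 528.5291×72/63 = 604.0333 rpm, dir flips to −; running = −604.0333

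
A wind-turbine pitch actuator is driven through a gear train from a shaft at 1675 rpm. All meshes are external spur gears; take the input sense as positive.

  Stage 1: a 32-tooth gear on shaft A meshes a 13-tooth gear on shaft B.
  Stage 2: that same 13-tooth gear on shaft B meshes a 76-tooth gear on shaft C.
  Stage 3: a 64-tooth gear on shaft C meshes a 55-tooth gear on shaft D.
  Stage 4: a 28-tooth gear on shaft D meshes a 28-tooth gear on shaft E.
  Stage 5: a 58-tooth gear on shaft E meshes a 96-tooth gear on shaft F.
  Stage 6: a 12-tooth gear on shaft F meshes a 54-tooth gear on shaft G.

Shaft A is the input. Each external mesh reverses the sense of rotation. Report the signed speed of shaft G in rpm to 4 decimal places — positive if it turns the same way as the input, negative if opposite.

Stage 1 [32T→13T]: ω = 1675.0000×32/13 = 4123.0769 rpm, dir flips to −; running = −4123.0769
Stage 2 [13T→76T]: ω = 4123.0769×13/76 = 705.2632 rpm, dir flips to +; running = +705.2632
Stage 3 [64T→55T]: ω = 705.2632×64/55 = 820.6699 rpm, dir flips to −; running = −820.6699
Stage 4 [28T→28T]: ω = 820.6699×28/28 = 820.6699 rpm, dir flips to +; running = +820.6699
Stage 5 [58T→96T]: ω = 820.6699×58/96 = 495.8214 rpm, dir flips to −; running = −495.8214
Stage 6 [12T→54T]: ω = 495.8214×12/54 = 110.1825 rpm, dir flips to +; running = +110.1825

+110.1825 rpm (same as input, |ω| = 110.1825 rpm)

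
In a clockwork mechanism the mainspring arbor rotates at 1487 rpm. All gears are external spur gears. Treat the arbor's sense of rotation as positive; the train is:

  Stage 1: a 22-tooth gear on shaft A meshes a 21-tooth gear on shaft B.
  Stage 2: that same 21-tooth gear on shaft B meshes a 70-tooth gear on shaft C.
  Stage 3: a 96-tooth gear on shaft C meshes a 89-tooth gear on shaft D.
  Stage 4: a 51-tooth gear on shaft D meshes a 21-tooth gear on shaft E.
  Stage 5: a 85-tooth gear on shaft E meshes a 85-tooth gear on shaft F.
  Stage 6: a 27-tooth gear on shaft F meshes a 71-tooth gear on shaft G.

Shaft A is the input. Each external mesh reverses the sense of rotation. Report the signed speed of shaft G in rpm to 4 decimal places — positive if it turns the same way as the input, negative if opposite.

+465.5573 rpm (same as input, |ω| = 465.5573 rpm)

Stage 1 [22T→21T]: ω = 1487.0000×22/21 = 1557.8095 rpm, dir flips to −; running = −1557.8095
Stage 2 [21T→70T]: ω = 1557.8095×21/70 = 467.3429 rpm, dir flips to +; running = +467.3429
Stage 3 [96T→89T]: ω = 467.3429×96/89 = 504.1002 rpm, dir flips to −; running = −504.1002
Stage 4 [51T→21T]: ω = 504.1002×51/21 = 1224.2432 rpm, dir flips to +; running = +1224.2432
Stage 5 [85T→85T]: ω = 1224.2432×85/85 = 1224.2432 rpm, dir flips to −; running = −1224.2432
Stage 6 [27T→71T]: ω = 1224.2432×27/71 = 465.5573 rpm, dir flips to +; running = +465.5573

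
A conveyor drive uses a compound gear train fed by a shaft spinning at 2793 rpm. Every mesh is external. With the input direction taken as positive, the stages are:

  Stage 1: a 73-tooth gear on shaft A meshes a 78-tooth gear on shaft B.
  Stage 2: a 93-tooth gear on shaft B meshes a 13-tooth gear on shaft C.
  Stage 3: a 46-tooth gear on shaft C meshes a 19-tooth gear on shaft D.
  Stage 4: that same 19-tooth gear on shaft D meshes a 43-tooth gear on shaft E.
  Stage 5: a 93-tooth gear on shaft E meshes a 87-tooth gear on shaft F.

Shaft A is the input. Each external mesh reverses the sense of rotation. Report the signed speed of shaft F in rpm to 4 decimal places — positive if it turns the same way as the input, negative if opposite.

Stage 1 [73T→78T]: ω = 2793.0000×73/78 = 2613.9615 rpm, dir flips to −; running = −2613.9615
Stage 2 [93T→13T]: ω = 2613.9615×93/13 = 18699.8787 rpm, dir flips to +; running = +18699.8787
Stage 3 [46T→19T]: ω = 18699.8787×46/19 = 45273.3905 rpm, dir flips to −; running = −45273.3905
Stage 4 [19T→43T]: ω = 45273.3905×19/43 = 20004.5214 rpm, dir flips to +; running = +20004.5214
Stage 5 [93T→87T]: ω = 20004.5214×93/87 = 21384.1436 rpm, dir flips to −; running = −21384.1436

-21384.1436 rpm (opposite to input, |ω| = 21384.1436 rpm)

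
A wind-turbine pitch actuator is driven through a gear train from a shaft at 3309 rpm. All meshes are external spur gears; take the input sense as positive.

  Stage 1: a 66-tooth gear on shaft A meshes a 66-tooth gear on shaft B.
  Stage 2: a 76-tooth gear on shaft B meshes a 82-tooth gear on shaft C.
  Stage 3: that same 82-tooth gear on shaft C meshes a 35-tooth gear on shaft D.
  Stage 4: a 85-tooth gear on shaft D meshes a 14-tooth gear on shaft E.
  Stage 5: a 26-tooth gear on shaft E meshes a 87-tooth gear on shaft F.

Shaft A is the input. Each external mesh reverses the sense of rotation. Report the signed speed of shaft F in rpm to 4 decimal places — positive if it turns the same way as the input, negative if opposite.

Stage 1 [66T→66T]: ω = 3309.0000×66/66 = 3309.0000 rpm, dir flips to −; running = −3309.0000
Stage 2 [76T→82T]: ω = 3309.0000×76/82 = 3066.8780 rpm, dir flips to +; running = +3066.8780
Stage 3 [82T→35T]: ω = 3066.8780×82/35 = 7185.2571 rpm, dir flips to −; running = −7185.2571
Stage 4 [85T→14T]: ω = 7185.2571×85/14 = 43624.7755 rpm, dir flips to +; running = +43624.7755
Stage 5 [26T→87T]: ω = 43624.7755×26/87 = 13037.2892 rpm, dir flips to −; running = −13037.2892

-13037.2892 rpm (opposite to input, |ω| = 13037.2892 rpm)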